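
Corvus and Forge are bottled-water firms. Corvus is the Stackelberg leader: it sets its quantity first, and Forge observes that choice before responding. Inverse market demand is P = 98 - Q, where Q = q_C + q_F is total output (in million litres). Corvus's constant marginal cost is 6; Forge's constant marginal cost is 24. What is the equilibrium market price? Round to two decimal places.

33.50

The follower Forge best-responds to any q_C: π_F = (98 - Q)q_F - 24q_F.
Follower FOC: 74 - q_C - 2q_F = 0, so q_F(q_C) = (74 - q_C)/2.
Corvus substitutes q_F(q_C) into its own profit: π_C = q_C(98 - q_C - (74 - q_C)/2) - 6q_C = (61 - (1/2)q_C)q_C - 6q_C.
The leader's first-order condition 55 - q_C = 0 yields q_C = 55.
Then q_F = (74 - 55)/2 = 19/2.
Total output Q = 129/2, so price P = 98 - 129/2 = 67/2.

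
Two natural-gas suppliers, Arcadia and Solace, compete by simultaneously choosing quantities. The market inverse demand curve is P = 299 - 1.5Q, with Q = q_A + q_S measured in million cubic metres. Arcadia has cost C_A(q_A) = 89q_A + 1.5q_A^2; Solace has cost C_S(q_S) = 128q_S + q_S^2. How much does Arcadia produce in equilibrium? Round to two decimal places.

28.59

Arcadia's profit: π_A = (299 - 1.5Q)q_A - (89q_A + (3/2)q_A²). Setting ∂π_A/∂q_A = 0: 210 - 6q_A - (3/2)(q_S) = 0.
Solace's profit: π_S = (299 - 1.5Q)q_S - (128q_S + q_S²). Setting ∂π_S/∂q_S = 0: 171 - 5q_S - (3/2)(q_A) = 0.
Best responses: q_A = (210 - (3/2)q_S)/6, q_S = (171 - (3/2)q_A)/5.
Solving the pair: q_A = 1058/37, q_S = 948/37.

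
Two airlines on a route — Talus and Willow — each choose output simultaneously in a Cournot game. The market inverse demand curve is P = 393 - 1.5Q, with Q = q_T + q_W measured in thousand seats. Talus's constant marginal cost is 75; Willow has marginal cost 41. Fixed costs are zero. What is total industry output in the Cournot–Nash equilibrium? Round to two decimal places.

Talus's profit: π_T = (393 - 1.5Q)q_T - (75q_T). Setting ∂π_T/∂q_T = 0: 318 - 3q_T - (3/2)(q_W) = 0.
Willow's first-order condition: 352 - 3q_W - (3/2)(q_T) = 0.
Best responses: q_T = (318 - (3/2)q_W)/3, q_W = (352 - (3/2)q_T)/3.
Solving the pair: q_T = 568/9, q_W = 772/9.
Total output Q = 568/9 + 772/9 = 1340/9.

148.89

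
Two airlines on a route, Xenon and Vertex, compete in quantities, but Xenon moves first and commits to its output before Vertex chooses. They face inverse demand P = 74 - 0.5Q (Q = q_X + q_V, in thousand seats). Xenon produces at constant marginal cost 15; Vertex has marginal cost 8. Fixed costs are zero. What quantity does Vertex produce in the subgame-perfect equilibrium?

40

The follower Vertex best-responds to any q_X: π_V = (74 - 0.5Q)q_V - 8q_V.
Setting the follower's marginal profit to zero, 66 - (1/2)q_X - q_V = 0, i.e. q_V = (66 - (1/2)q_X).
Xenon substitutes q_V(q_X) into its own profit: π_X = q_X(74 - (1/2)q_X - (66 - (1/2)q_X)/2) - 15q_X = (41 - (1/4)q_X)q_X - 15q_X.
The leader's first-order condition 26 - (1/2)q_X = 0 yields q_X = 52.
Then q_V = (66 - (1/2)·52) = 40.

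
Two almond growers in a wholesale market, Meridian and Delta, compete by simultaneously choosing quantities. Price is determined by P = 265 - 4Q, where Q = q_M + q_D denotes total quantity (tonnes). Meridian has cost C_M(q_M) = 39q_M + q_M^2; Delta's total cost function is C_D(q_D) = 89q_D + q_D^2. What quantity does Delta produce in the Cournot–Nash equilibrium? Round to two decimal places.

10.19

Meridian's profit: π_M = (265 - 4Q)q_M - (39q_M + q_M²). Setting ∂π_M/∂q_M = 0: 226 - 10q_M - 4(q_D) = 0.
Delta's first-order condition: 176 - 10q_D - 4(q_M) = 0.
Rearranging gives the reaction functions q_M = (226 - 4q_D)/10 and q_D = (176 - 4q_M)/10.
Solving the pair: q_M = 389/21, q_D = 214/21.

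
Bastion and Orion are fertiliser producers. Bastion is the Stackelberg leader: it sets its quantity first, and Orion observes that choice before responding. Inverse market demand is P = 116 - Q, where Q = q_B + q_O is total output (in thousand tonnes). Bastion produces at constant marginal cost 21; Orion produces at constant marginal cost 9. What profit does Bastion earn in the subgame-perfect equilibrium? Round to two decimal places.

861.13

The follower Orion best-responds to any q_B: π_O = (116 - Q)q_O - 9q_O.
∂π_O/∂q_O = 107 - q_B - 2q_O = 0 gives the reaction function q_O = (107 - q_B)/2.
The leader anticipates this reaction. Substituting into P = 116 - Q gives P = 125/2 - (1/2)q_B, so π_B = (125/2 - (1/2)q_B)q_B - 21q_B.
Leader FOC: 83/2 - q_B = 0, so q_B = 83/2.
Then q_O = (107 - 83/2)/2 = 131/4.
Price P = 116 - 297/4 = 167/4.
Bastion's profit: (167/4 - 21)·(83/2) = 861.1250.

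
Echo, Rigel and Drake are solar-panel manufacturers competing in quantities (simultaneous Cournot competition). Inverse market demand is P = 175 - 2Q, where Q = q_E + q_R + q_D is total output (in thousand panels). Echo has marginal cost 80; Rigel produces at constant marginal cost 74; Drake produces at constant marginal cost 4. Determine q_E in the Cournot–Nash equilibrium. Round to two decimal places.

Echo's profit: π_E = (175 - 2Q)q_E - (80q_E). Setting ∂π_E/∂q_E = 0: 95 - 4q_E - 2(q_R + q_D) = 0.
Rigel's first-order condition: 101 - 4q_R - 2(q_E + q_D) = 0.
Drake's profit: π_D = (175 - 2Q)q_D - (4q_D). Setting ∂π_D/∂q_D = 0: 171 - 4q_D - 2(q_E + q_R) = 0.
Adding the 3 first-order conditions: 367 − 8Q = 0, so Q = 367/8.
Back-substituting: q_E = (95 − 367/4)/2 = 13/8, q_R = (101 − 367/4)/2 = 37/8, q_D = (171 − 367/4)/2 = 317/8.

1.63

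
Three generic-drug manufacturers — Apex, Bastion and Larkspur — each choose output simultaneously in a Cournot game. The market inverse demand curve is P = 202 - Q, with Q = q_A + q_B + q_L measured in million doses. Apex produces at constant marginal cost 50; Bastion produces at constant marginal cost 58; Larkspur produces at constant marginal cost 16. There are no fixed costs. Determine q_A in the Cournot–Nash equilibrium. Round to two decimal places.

Apex's profit: π_A = (202 - Q)q_A - (50q_A). Setting ∂π_A/∂q_A = 0: 152 - 2q_A - (q_B + q_L) = 0.
Bastion's first-order condition: 144 - 2q_B - (q_A + q_L) = 0.
Larkspur's first-order condition: 186 - 2q_L - (q_A + q_B) = 0.
Adding the 3 first-order conditions: 482 − 4Q = 0, so Q = 241/2.
Back-substituting: q_A = (152 − 241/2) = 63/2, q_B = (144 − 241/2) = 47/2, q_L = (186 − 241/2) = 131/2.

31.50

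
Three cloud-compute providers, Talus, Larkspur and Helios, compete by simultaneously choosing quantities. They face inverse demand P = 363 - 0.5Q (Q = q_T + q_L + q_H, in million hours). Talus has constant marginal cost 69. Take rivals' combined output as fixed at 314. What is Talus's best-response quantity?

With rivals' combined output fixed at 314, Talus's profit is π_T = (363 - (1/2)·314 - (1/2)q_T)q_T - (69q_T) = (206 - (1/2)q_T)q_T - (69q_T).
∂π_T/∂q_T = 137 - q_T = 0, so q_T = 137.

137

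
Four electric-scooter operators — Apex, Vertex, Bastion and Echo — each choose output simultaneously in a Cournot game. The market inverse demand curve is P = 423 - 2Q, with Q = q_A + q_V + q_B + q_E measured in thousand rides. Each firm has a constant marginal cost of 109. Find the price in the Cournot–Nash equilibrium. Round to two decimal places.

A representative firm's profit is π_i = q_i(423 - 2Q) - 109q_i.
Setting ∂π_i/∂q_i = 0 with rivals' quantities fixed: 314 - 4q_i - 2·Σ_{j≠i} q_j = 0.
By symmetry each firm produces the same amount; substituting Σ_{j≠i} q_j = 3q_i yields q_i = 314/10 = 157/5.
Total output Q = 628/5, so price P = 423 - 2·(628/5) = 859/5.

171.80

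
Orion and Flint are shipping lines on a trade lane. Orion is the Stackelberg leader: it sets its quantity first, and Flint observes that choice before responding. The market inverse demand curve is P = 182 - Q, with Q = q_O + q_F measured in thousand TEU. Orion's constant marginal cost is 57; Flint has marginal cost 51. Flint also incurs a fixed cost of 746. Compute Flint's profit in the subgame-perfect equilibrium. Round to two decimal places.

532.06

Solve by backward induction. Given q_O, the follower Flint maximises π_F = (182 - q_O - q_F)q_F - 51q_F.
Setting the follower's marginal profit to zero, 131 - q_O - 2q_F = 0, i.e. q_F = (131 - q_O)/2.
The leader anticipates this reaction. Substituting into P = 182 - Q gives P = 233/2 - (1/2)q_O, so π_O = (233/2 - (1/2)q_O)q_O - 57q_O.
The leader's first-order condition 119/2 - q_O = 0 yields q_O = 119/2.
Then q_F = (131 - 119/2)/2 = 143/4.
Price P = 182 - 381/4 = 347/4.
Flint's profit: (347/4 - 51)·(143/4) - 746 = 532.0625.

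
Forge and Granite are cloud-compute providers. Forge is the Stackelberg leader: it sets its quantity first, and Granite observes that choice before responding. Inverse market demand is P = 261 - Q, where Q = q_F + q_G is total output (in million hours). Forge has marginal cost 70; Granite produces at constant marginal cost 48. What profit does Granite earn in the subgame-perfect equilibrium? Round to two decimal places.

4128.06

The follower Granite best-responds to any q_F: π_G = (261 - Q)q_G - 48q_G.
Follower FOC: 213 - q_F - 2q_G = 0, so q_G(q_F) = (213 - q_F)/2.
Forge substitutes q_G(q_F) into its own profit: π_F = q_F(261 - q_F - (213 - q_F)/2) - 70q_F = (309/2 - (1/2)q_F)q_F - 70q_F.
Leader FOC: 169/2 - q_F = 0, so q_F = 169/2.
Then q_G = (213 - 169/2)/2 = 257/4.
Price P = 261 - 595/4 = 449/4.
Granite's profit: (449/4 - 48)·(257/4) = 4128.0625.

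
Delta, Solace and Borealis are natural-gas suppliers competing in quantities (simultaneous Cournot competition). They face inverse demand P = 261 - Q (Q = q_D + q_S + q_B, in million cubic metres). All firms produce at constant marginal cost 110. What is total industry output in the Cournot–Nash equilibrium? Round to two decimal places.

Each firm earns π_i = (261 - Q)q_i - 110q_i.
First-order condition (treating rivals' output as given): 151 - 2q_i - Σ_{j≠i} q_j = 0.
By symmetry each firm produces the same amount; substituting Σ_{j≠i} q_j = 2q_i yields q_i = 151/4.
Total output Q = 151/4 + 151/4 + 151/4 = 453/4.

113.25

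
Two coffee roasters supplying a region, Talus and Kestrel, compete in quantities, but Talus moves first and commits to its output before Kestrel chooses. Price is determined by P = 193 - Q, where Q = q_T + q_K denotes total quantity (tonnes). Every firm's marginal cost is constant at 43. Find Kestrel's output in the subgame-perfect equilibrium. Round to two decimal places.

37.50

The follower Kestrel best-responds to any q_T: π_K = (193 - Q)q_K - 43q_K.
Follower FOC: 150 - q_T - 2q_K = 0, so q_K(q_T) = (150 - q_T)/2.
Talus substitutes q_K(q_T) into its own profit: π_T = q_T(193 - q_T - (150 - q_T)/2) - 43q_T = (118 - (1/2)q_T)q_T - 43q_T.
The leader's first-order condition 75 - q_T = 0 yields q_T = 75.
Then q_K = (150 - 75)/2 = 75/2.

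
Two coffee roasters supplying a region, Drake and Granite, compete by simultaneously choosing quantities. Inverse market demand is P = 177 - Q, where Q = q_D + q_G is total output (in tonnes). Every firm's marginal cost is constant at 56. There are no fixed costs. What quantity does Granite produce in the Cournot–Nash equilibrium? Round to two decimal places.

40.33

A representative firm's profit is π_i = q_i(177 - Q) - 56q_i.
First-order condition (treating rivals' output as given): 121 - 2q_i - q_j = 0.
With identical firms every q_j equals q_i, so q_j = q_i and 121 = 3q_i, giving q_i = 121/3.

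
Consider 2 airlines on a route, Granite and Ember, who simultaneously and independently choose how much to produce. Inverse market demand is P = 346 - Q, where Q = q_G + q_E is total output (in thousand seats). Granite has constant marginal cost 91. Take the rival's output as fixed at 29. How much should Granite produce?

With the rival's output fixed at 29, Granite's profit is π_G = (346 - 29 - q_G)q_G - (91q_G) = (317 - q_G)q_G - (91q_G).
∂π_G/∂q_G = 226 - 2q_G = 0, so q_G = 113.

113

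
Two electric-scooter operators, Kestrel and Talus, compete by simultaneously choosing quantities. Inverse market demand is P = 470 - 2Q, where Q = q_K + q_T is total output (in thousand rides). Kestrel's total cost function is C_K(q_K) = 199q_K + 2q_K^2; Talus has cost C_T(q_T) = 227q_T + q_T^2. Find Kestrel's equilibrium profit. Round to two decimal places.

Kestrel's profit: π_K = (470 - 2Q)q_K - (199q_K + 2q_K²). Setting ∂π_K/∂q_K = 0: 271 - 8q_K - 2(q_T) = 0.
Talus's first-order condition: 243 - 6q_T - 2(q_K) = 0.
Rearranging gives the reaction functions q_K = (271 - 2q_T)/8 and q_T = (243 - 2q_K)/6.
Substituting one into the other gives q_K = 285/11 and q_T = 701/22.
Price P = 470 - 2·(1271/22) = 354.4545.
Kestrel's profit: 354.4545·(285/11) - 199·(285/11) - 2(285/11)² = 2685.1240.

2685.12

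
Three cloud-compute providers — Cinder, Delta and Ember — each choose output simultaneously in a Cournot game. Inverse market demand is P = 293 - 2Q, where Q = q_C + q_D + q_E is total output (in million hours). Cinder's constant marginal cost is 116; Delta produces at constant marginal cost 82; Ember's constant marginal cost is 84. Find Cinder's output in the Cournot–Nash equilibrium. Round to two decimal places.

13.88

Cinder's profit: π_C = (293 - 2Q)q_C - (116q_C). Setting ∂π_C/∂q_C = 0: 177 - 4q_C - 2(q_D + q_E) = 0.
Delta's profit: π_D = (293 - 2Q)q_D - (82q_D). Setting ∂π_D/∂q_D = 0: 211 - 4q_D - 2(q_C + q_E) = 0.
Ember's profit: π_E = (293 - 2Q)q_E - (84q_E). Setting ∂π_E/∂q_E = 0: 209 - 4q_E - 2(q_C + q_D) = 0.
Adding the 3 conditions: 597 − 4Q − 4Q = 0, i.e. Q = 597/8.
Back-substituting: q_C = (177 − 597/4)/2 = 111/8, q_D = (211 − 597/4)/2 = 247/8, q_E = (209 − 597/4)/2 = 239/8.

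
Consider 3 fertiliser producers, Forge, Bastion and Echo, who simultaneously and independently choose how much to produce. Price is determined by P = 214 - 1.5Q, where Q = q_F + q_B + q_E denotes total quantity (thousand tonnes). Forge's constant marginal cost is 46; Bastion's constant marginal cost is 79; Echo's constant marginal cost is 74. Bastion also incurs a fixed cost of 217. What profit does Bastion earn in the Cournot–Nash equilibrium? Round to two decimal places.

175.04

Forge's profit: π_F = (214 - 1.5Q)q_F - (46q_F). Setting ∂π_F/∂q_F = 0: 168 - 3q_F - (3/2)(q_B + q_E) = 0.
Bastion's first-order condition: 135 - 3q_B - (3/2)(q_F + q_E) = 0.
Echo's first-order condition: 140 - 3q_E - (3/2)(q_F + q_B) = 0.
Summing all 3 equations gives 443 − 6Q = 0, hence Q = 443/6.
Back-substituting: q_F = (168 − 443/4)/(3/2) = 229/6, q_B = (135 − 443/4)/(3/2) = 97/6, q_E = (140 − 443/4)/(3/2) = 39/2.
Price P = 214 - (3/2)·(443/6) = 413/4.
Bastion's profit: (413/4 - 79)·(97/6) - 217 = 175.0417.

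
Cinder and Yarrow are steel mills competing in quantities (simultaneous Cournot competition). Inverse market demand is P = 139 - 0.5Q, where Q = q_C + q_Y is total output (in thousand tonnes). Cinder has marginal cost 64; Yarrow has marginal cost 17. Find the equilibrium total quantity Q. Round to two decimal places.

Cinder's profit: π_C = (139 - 0.5Q)q_C - (64q_C). Setting ∂π_C/∂q_C = 0: 75 - q_C - (1/2)(q_Y) = 0.
Yarrow's first-order condition: 122 - q_Y - (1/2)(q_C) = 0.
Rearranging gives the reaction functions q_C = (75 - (1/2)q_Y) and q_Y = (122 - (1/2)q_C).
Substituting one into the other gives q_C = 56/3 and q_Y = 338/3.
Total output Q = 56/3 + 338/3 = 394/3.

131.33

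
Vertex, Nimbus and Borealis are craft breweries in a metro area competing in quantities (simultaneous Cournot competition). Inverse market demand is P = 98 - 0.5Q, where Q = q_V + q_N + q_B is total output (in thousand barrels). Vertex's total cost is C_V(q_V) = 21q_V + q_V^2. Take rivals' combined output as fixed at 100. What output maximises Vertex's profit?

With rivals' combined output fixed at 100, Vertex's profit is π_V = (98 - (1/2)·100 - (1/2)q_V)q_V - (21q_V + q_V²) = (48 - (1/2)q_V)q_V - (21q_V + q_V²).
∂π_V/∂q_V = 27 - 3q_V = 0, so q_V = 9.

9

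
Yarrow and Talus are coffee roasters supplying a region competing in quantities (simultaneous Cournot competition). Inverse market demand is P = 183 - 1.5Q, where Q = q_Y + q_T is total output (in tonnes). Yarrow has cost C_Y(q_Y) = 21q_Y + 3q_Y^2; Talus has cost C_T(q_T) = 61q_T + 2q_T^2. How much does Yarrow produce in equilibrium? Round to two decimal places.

15.65

Yarrow's profit: π_Y = (183 - 1.5Q)q_Y - (21q_Y + 3q_Y²). Setting ∂π_Y/∂q_Y = 0: 162 - 9q_Y - (3/2)(q_T) = 0.
Talus's first-order condition: 122 - 7q_T - (3/2)(q_Y) = 0.
Best responses: q_Y = (162 - (3/2)q_T)/9, q_T = (122 - (3/2)q_Y)/7.
Substituting one into the other gives q_Y = 1268/81 and q_T = 380/27.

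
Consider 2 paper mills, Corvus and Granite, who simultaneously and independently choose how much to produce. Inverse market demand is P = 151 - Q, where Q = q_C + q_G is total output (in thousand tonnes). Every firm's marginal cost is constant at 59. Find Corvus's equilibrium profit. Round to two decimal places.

A representative firm's profit is π_i = q_i(151 - Q) - 59q_i.
Setting ∂π_i/∂q_i = 0 with rivals' quantities fixed: 92 - 2q_i - q_j = 0.
By symmetry each firm produces the same amount; substituting q_j = q_i yields q_i = 92/3.
Price P = 151 - 184/3 = 269/3.
Corvus's profit: (269/3 - 59)·(92/3) = 940.4444.

940.44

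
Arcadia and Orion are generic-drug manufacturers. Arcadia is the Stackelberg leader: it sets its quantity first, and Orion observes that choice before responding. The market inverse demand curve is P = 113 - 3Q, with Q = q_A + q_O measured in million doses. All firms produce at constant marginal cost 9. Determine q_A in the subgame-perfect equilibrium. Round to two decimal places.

Solve by backward induction. Given q_A, the follower Orion maximises π_O = (113 - 3q_A - 3q_O)q_O - 9q_O.
Follower FOC: 104 - 3q_A - 6q_O = 0, so q_O(q_A) = (104 - 3q_A)/6.
The leader anticipates this reaction. Substituting into P = 113 - 3Q gives P = 61 - (3/2)q_A, so π_A = (61 - (3/2)q_A)q_A - 9q_A.
Maximising: ∂π_A/∂q_A = 52 - 3q_A = 0, giving q_A = 52/3.
Then q_O = (104 - 3·(52/3))/6 = 26/3.

17.33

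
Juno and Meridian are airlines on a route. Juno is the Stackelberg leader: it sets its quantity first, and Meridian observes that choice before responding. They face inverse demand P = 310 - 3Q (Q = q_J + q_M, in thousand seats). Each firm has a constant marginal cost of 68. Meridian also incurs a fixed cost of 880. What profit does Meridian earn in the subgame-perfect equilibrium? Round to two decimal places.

The follower Meridian best-responds to any q_J: π_M = (310 - 3Q)q_M - 68q_M.
Setting the follower's marginal profit to zero, 242 - 3q_J - 6q_M = 0, i.e. q_M = (242 - 3q_J)/6.
Juno substitutes q_M(q_J) into its own profit: π_J = q_J(310 - 3q_J - (242 - 3q_J)/2) - 68q_J = (189 - (3/2)q_J)q_J - 68q_J.
The leader's first-order condition 121 - 3q_J = 0 yields q_J = 121/3.
Then q_M = (242 - 3·(121/3))/6 = 121/6.
Price P = 310 - 3·(121/2) = 257/2.
Meridian's profit: (257/2 - 68)·(121/6) - 880 = 340.0833.

340.08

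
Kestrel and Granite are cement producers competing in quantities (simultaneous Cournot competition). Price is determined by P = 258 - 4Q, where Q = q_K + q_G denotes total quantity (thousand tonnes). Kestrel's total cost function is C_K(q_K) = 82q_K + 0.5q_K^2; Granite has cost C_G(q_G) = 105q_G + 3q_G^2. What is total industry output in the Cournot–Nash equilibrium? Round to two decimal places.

Kestrel's profit: π_K = (258 - 4Q)q_K - (82q_K + (1/2)q_K²). Setting ∂π_K/∂q_K = 0: 176 - 9q_K - 4(q_G) = 0.
Granite's first-order condition: 153 - 14q_G - 4(q_K) = 0.
Best responses: q_K = (176 - 4q_G)/9, q_G = (153 - 4q_K)/14.
Substituting one into the other gives q_K = 926/55 and q_G = 673/110.
Total output Q = 926/55 + 673/110 = 505/22.

22.95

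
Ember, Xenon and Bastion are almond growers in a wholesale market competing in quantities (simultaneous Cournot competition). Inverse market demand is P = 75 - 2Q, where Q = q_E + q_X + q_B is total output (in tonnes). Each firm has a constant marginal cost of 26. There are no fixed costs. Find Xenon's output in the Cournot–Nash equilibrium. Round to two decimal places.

6.13

A representative firm's profit is π_i = q_i(75 - 2Q) - 26q_i.
First-order condition (treating rivals' output as given): 49 - 4q_i - 2·Σ_{j≠i} q_j = 0.
By symmetry each firm produces the same amount; substituting Σ_{j≠i} q_j = 2q_i yields q_i = 49/8.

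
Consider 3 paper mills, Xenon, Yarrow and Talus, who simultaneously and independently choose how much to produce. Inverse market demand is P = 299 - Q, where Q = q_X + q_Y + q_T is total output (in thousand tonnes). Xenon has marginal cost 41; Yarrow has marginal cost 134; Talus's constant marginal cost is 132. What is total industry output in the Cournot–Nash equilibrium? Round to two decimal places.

Xenon's profit: π_X = (299 - Q)q_X - (41q_X). Setting ∂π_X/∂q_X = 0: 258 - 2q_X - (q_Y + q_T) = 0.
Yarrow's profit: π_Y = (299 - Q)q_Y - (134q_Y). Setting ∂π_Y/∂q_Y = 0: 165 - 2q_Y - (q_X + q_T) = 0.
Talus's profit: π_T = (299 - Q)q_T - (132q_T). Setting ∂π_T/∂q_T = 0: 167 - 2q_T - (q_X + q_Y) = 0.
Summing all 3 equations gives 590 − 4Q = 0, hence Q = 295/2.
Back-substituting: q_X = (258 − 295/2) = 221/2, q_Y = (165 − 295/2) = 35/2, q_T = (167 − 295/2) = 39/2.
Total output Q = 221/2 + 35/2 + 39/2 = 295/2.

147.50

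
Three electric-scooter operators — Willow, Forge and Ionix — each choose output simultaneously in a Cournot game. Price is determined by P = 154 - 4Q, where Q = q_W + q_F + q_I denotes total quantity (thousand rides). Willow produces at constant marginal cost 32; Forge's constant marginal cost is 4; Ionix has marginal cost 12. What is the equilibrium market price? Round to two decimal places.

Willow's profit: π_W = (154 - 4Q)q_W - (32q_W). Setting ∂π_W/∂q_W = 0: 122 - 8q_W - 4(q_F + q_I) = 0.
Forge's profit: π_F = (154 - 4Q)q_F - (4q_F). Setting ∂π_F/∂q_F = 0: 150 - 8q_F - 4(q_W + q_I) = 0.
Ionix's first-order condition: 142 - 8q_I - 4(q_W + q_F) = 0.
Adding the 3 first-order conditions: 414 − 16Q = 0, so Q = 207/8.
Back-substituting: q_W = (122 − 207/2)/4 = 37/8, q_F = (150 − 207/2)/4 = 93/8, q_I = (142 − 207/2)/4 = 77/8.
Total output Q = 207/8, so price P = 154 - 4·(207/8) = 101/2.

50.50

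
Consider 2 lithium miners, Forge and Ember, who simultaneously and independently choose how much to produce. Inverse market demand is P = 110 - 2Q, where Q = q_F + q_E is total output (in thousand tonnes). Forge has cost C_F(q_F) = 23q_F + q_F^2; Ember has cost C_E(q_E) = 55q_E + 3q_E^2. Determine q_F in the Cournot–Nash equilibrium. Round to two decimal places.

Forge's profit: π_F = (110 - 2Q)q_F - (23q_F + q_F²). Setting ∂π_F/∂q_F = 0: 87 - 6q_F - 2(q_E) = 0.
Ember's profit: π_E = (110 - 2Q)q_E - (55q_E + 3q_E²). Setting ∂π_E/∂q_E = 0: 55 - 10q_E - 2(q_F) = 0.
Rearranging gives the reaction functions q_F = (87 - 2q_E)/6 and q_E = (55 - 2q_F)/10.
Substituting one into the other gives q_F = 95/7 and q_E = 39/14.

13.57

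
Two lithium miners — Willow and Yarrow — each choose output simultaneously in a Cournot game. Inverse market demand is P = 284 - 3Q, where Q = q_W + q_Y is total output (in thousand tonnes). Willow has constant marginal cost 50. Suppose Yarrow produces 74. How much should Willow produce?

2

With the rival's output fixed at 74, Willow's profit is π_W = (284 - 3·74 - 3q_W)q_W - (50q_W) = (62 - 3q_W)q_W - (50q_W).
∂π_W/∂q_W = 12 - 6q_W = 0, so q_W = 2.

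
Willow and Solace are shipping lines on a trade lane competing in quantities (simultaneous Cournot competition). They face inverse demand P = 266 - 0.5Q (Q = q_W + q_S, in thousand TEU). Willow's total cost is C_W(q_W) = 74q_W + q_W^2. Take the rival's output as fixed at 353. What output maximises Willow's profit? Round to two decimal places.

5.17

With the rival's output fixed at 353, Willow's profit is π_W = (266 - (1/2)·353 - (1/2)q_W)q_W - (74q_W + q_W²) = (179/2 - (1/2)q_W)q_W - (74q_W + q_W²).
∂π_W/∂q_W = 31/2 - 3q_W = 0, so q_W = 31/6.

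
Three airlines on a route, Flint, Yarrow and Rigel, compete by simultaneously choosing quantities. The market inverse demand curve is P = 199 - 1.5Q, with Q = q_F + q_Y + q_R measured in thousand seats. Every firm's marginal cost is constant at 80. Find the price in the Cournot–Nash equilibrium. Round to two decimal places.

A representative firm's profit is π_i = q_i(199 - 1.5Q) - 80q_i.
First-order condition (treating rivals' output as given): 119 - 3q_i - (3/2)·Σ_{j≠i} q_j = 0.
With identical firms every q_j equals q_i, so Σ_{j≠i} q_j = 2q_i and 119 = 6q_i, giving q_i = 119/6.
Total output Q = 119/2, so price P = 199 - (3/2)·(119/2) = 439/4.

109.75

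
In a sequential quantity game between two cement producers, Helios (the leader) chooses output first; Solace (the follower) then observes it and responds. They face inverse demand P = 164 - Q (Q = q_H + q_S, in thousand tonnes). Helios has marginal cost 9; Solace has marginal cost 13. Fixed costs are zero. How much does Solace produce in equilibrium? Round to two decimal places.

35.75

The follower Solace best-responds to any q_H: π_S = (164 - Q)q_S - 13q_S.
∂π_S/∂q_S = 151 - q_H - 2q_S = 0 gives the reaction function q_S = (151 - q_H)/2.
Helios substitutes q_S(q_H) into its own profit: π_H = q_H(164 - q_H - (151 - q_H)/2) - 9q_H = (177/2 - (1/2)q_H)q_H - 9q_H.
The leader's first-order condition 159/2 - q_H = 0 yields q_H = 159/2.
Then q_S = (151 - 159/2)/2 = 143/4.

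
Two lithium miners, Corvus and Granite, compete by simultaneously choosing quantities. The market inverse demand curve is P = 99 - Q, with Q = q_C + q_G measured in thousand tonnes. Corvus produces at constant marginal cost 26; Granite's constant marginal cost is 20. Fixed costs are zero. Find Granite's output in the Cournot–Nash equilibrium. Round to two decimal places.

28.33

Corvus's profit: π_C = (99 - Q)q_C - (26q_C). Setting ∂π_C/∂q_C = 0: 73 - 2q_C - (q_G) = 0.
Granite's profit: π_G = (99 - Q)q_G - (20q_G). Setting ∂π_G/∂q_G = 0: 79 - 2q_G - (q_C) = 0.
Rearranging gives the reaction functions q_C = (73 - q_G)/2 and q_G = (79 - q_C)/2.
Substituting one into the other gives q_C = 67/3 and q_G = 85/3.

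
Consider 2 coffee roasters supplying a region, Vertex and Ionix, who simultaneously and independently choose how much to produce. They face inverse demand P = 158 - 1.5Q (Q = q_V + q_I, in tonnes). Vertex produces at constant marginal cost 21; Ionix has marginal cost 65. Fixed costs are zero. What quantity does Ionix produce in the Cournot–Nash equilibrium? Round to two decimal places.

Vertex's profit: π_V = (158 - 1.5Q)q_V - (21q_V). Setting ∂π_V/∂q_V = 0: 137 - 3q_V - (3/2)(q_I) = 0.
Ionix's profit: π_I = (158 - 1.5Q)q_I - (65q_I). Setting ∂π_I/∂q_I = 0: 93 - 3q_I - (3/2)(q_V) = 0.
Best responses: q_V = (137 - (3/2)q_I)/3, q_I = (93 - (3/2)q_V)/3.
Solving the pair: q_V = 362/9, q_I = 98/9.

10.89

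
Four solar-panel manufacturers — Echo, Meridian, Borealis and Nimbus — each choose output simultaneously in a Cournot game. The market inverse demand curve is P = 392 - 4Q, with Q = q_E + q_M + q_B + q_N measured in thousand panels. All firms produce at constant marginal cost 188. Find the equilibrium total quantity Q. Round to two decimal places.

40.80

A representative firm's profit is π_i = q_i(392 - 4Q) - 188q_i.
Setting ∂π_i/∂q_i = 0 with rivals' quantities fixed: 204 - 8q_i - 4·Σ_{j≠i} q_j = 0.
With identical firms every q_j equals q_i, so Σ_{j≠i} q_j = 3q_i and 204 = 20q_i, giving q_i = 51/5.
Total output Q = 51/5 + 51/5 + 51/5 + 51/5 = 204/5.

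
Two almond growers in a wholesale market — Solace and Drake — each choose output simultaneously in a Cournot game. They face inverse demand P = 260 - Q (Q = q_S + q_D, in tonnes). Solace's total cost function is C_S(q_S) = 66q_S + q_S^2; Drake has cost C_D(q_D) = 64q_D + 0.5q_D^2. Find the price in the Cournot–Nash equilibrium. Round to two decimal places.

171.27

Solace's profit: π_S = (260 - Q)q_S - (66q_S + q_S²). Setting ∂π_S/∂q_S = 0: 194 - 4q_S - (q_D) = 0.
Drake's profit: π_D = (260 - Q)q_D - (64q_D + (1/2)q_D²). Setting ∂π_D/∂q_D = 0: 196 - 3q_D - (q_S) = 0.
Rearranging gives the reaction functions q_S = (194 - q_D)/4 and q_D = (196 - q_S)/3.
Substituting one into the other gives q_S = 386/11 and q_D = 590/11.
Total output Q = 976/11, so price P = 260 - 976/11 = 1884/11.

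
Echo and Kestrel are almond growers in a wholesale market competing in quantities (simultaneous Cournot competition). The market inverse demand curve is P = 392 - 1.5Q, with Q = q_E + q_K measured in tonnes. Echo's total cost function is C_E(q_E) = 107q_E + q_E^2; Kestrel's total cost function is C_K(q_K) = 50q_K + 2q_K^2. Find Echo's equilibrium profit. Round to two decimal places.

Echo's profit: π_E = (392 - 1.5Q)q_E - (107q_E + q_E²). Setting ∂π_E/∂q_E = 0: 285 - 5q_E - (3/2)(q_K) = 0.
Kestrel's first-order condition: 342 - 7q_K - (3/2)(q_E) = 0.
Rearranging gives the reaction functions q_E = (285 - (3/2)q_K)/5 and q_K = (342 - (3/2)q_E)/7.
Substituting one into the other gives q_E = 45.2519 and q_K = 39.1603.
Price P = 392 - (3/2)·84.4122 = 265.3817.
Echo's profit: 265.3817·45.2519 - 107·45.2519 - 45.2519² = 5119.3380.

5119.34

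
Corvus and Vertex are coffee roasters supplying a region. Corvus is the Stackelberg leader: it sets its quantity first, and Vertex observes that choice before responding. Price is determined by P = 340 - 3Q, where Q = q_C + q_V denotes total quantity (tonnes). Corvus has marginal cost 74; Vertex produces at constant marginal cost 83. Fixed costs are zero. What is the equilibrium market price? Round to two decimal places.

142.75

The follower Vertex best-responds to any q_C: π_V = (340 - 3Q)q_V - 83q_V.
Setting the follower's marginal profit to zero, 257 - 3q_C - 6q_V = 0, i.e. q_V = (257 - 3q_C)/6.
Corvus substitutes q_V(q_C) into its own profit: π_C = q_C(340 - 3q_C - (257 - 3q_C)/2) - 74q_C = (423/2 - (3/2)q_C)q_C - 74q_C.
Maximising: ∂π_C/∂q_C = 275/2 - 3q_C = 0, giving q_C = 275/6.
Then q_V = (257 - 3·(275/6))/6 = 239/12.
Total output Q = 263/4, so price P = 340 - 3·(263/4) = 571/4.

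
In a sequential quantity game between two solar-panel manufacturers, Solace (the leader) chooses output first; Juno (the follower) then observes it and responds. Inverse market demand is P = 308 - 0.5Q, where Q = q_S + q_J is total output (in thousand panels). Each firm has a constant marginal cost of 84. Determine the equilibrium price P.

140

Solve by backward induction. Given q_S, the follower Juno maximises π_J = (308 - (1/2)q_S - (1/2)q_J)q_J - 84q_J.
∂π_J/∂q_J = 224 - (1/2)q_S - q_J = 0 gives the reaction function q_J = (224 - (1/2)q_S).
The leader anticipates this reaction. Substituting into P = 308 - 0.5Q gives P = 196 - (1/4)q_S, so π_S = (196 - (1/4)q_S)q_S - 84q_S.
Maximising: ∂π_S/∂q_S = 112 - (1/2)q_S = 0, giving q_S = 224.
Then q_J = (224 - (1/2)·224) = 112.
Total output Q = 336, so price P = 308 - (1/2)·336 = 140.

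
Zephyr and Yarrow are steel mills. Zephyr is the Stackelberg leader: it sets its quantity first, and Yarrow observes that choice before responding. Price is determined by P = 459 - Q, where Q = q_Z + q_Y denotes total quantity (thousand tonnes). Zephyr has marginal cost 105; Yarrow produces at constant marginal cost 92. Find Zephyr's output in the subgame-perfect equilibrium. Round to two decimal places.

170.50

Solve by backward induction. Given q_Z, the follower Yarrow maximises π_Y = (459 - q_Z - q_Y)q_Y - 92q_Y.
Setting the follower's marginal profit to zero, 367 - q_Z - 2q_Y = 0, i.e. q_Y = (367 - q_Z)/2.
Zephyr substitutes q_Y(q_Z) into its own profit: π_Z = q_Z(459 - q_Z - (367 - q_Z)/2) - 105q_Z = (551/2 - (1/2)q_Z)q_Z - 105q_Z.
Leader FOC: 341/2 - q_Z = 0, so q_Z = 341/2.
Then q_Y = (367 - 341/2)/2 = 393/4.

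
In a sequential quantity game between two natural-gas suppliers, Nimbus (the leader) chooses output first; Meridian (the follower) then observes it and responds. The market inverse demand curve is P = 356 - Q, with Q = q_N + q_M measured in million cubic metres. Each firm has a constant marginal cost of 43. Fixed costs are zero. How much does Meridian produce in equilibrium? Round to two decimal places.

The follower Meridian best-responds to any q_N: π_M = (356 - Q)q_M - 43q_M.
Setting the follower's marginal profit to zero, 313 - q_N - 2q_M = 0, i.e. q_M = (313 - q_N)/2.
The leader anticipates this reaction. Substituting into P = 356 - Q gives P = 399/2 - (1/2)q_N, so π_N = (399/2 - (1/2)q_N)q_N - 43q_N.
Maximising: ∂π_N/∂q_N = 313/2 - q_N = 0, giving q_N = 313/2.
Then q_M = (313 - 313/2)/2 = 313/4.

78.25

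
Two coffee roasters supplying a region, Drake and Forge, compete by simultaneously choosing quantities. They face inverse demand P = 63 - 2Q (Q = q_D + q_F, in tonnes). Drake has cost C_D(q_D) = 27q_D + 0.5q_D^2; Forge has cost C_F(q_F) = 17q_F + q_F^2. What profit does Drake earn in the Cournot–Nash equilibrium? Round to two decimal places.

56.86

Drake's profit: π_D = (63 - 2Q)q_D - (27q_D + (1/2)q_D²). Setting ∂π_D/∂q_D = 0: 36 - 5q_D - 2(q_F) = 0.
Forge's profit: π_F = (63 - 2Q)q_F - (17q_F + q_F²). Setting ∂π_F/∂q_F = 0: 46 - 6q_F - 2(q_D) = 0.
So q_D = (36 - 2q_F)/5 and q_F = (46 - 2q_D)/6.
Substituting one into the other gives q_D = 62/13 and q_F = 79/13.
Price P = 63 - 2·(141/13) = 537/13.
Drake's profit: (537/13)·(62/13) - 27·(62/13) - (1/2)(62/13)² = 56.8639.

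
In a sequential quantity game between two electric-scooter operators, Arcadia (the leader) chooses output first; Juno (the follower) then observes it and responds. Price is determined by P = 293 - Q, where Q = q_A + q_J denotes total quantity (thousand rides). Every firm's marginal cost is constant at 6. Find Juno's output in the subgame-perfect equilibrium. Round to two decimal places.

71.75

The follower Juno best-responds to any q_A: π_J = (293 - Q)q_J - 6q_J.
Setting the follower's marginal profit to zero, 287 - q_A - 2q_J = 0, i.e. q_J = (287 - q_A)/2.
The leader anticipates this reaction. Substituting into P = 293 - Q gives P = 299/2 - (1/2)q_A, so π_A = (299/2 - (1/2)q_A)q_A - 6q_A.
The leader's first-order condition 287/2 - q_A = 0 yields q_A = 287/2.
Then q_J = (287 - 287/2)/2 = 287/4.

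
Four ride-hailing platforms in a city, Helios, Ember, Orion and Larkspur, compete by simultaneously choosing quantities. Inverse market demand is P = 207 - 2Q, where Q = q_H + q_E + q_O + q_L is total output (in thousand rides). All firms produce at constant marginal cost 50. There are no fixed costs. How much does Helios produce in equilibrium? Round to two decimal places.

15.70

Each firm earns π_i = (207 - 2Q)q_i - 50q_i.
Setting ∂π_i/∂q_i = 0 with rivals' quantities fixed: 157 - 4q_i - 2·Σ_{j≠i} q_j = 0.
With identical firms every q_j equals q_i, so Σ_{j≠i} q_j = 3q_i and 157 = 10q_i, giving q_i = 157/10.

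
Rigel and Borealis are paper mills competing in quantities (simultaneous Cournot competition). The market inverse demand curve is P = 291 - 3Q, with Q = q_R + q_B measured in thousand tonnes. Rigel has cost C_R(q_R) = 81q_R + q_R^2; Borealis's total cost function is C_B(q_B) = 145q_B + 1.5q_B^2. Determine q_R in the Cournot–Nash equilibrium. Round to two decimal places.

23.05

Rigel's profit: π_R = (291 - 3Q)q_R - (81q_R + q_R²). Setting ∂π_R/∂q_R = 0: 210 - 8q_R - 3(q_B) = 0.
Borealis's profit: π_B = (291 - 3Q)q_B - (145q_B + (3/2)q_B²). Setting ∂π_B/∂q_B = 0: 146 - 9q_B - 3(q_R) = 0.
So q_R = (210 - 3q_B)/8 and q_B = (146 - 3q_R)/9.
Substituting one into the other gives q_R = 484/21 and q_B = 538/63.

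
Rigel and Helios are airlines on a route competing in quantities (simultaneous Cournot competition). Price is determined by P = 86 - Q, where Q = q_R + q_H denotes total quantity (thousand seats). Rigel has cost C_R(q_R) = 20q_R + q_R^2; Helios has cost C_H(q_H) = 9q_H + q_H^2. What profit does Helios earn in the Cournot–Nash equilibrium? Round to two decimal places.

Rigel's profit: π_R = (86 - Q)q_R - (20q_R + q_R²). Setting ∂π_R/∂q_R = 0: 66 - 4q_R - (q_H) = 0.
Helios's first-order condition: 77 - 4q_H - (q_R) = 0.
Rearranging gives the reaction functions q_R = (66 - q_H)/4 and q_H = (77 - q_R)/4.
Substituting one into the other gives q_R = 187/15 and q_H = 242/15.
Price P = 86 - 143/5 = 287/5.
Helios's profit: (287/5)·(242/15) - 9·(242/15) - (242/15)² = 520.5689.

520.57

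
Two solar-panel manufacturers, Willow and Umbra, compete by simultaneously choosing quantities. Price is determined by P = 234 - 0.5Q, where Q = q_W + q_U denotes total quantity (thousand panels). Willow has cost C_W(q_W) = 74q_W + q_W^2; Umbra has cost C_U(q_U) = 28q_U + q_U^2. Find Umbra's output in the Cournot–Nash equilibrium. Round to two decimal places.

61.49

Willow's profit: π_W = (234 - 0.5Q)q_W - (74q_W + q_W²). Setting ∂π_W/∂q_W = 0: 160 - 3q_W - (1/2)(q_U) = 0.
Umbra's profit: π_U = (234 - 0.5Q)q_U - (28q_U + q_U²). Setting ∂π_U/∂q_U = 0: 206 - 3q_U - (1/2)(q_W) = 0.
So q_W = (160 - (1/2)q_U)/3 and q_U = (206 - (1/2)q_W)/3.
Substituting one into the other gives q_W = 1508/35 and q_U = 61.4857.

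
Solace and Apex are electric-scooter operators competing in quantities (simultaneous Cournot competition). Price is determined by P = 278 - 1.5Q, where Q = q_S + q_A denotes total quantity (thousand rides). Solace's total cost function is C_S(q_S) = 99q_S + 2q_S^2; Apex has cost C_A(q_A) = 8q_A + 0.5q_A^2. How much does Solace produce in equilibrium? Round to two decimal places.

12.08

Solace's profit: π_S = (278 - 1.5Q)q_S - (99q_S + 2q_S²). Setting ∂π_S/∂q_S = 0: 179 - 7q_S - (3/2)(q_A) = 0.
Apex's first-order condition: 270 - 4q_A - (3/2)(q_S) = 0.
So q_S = (179 - (3/2)q_A)/7 and q_A = (270 - (3/2)q_S)/4.
Solving the pair: q_S = 1244/103, q_A = 62.9709.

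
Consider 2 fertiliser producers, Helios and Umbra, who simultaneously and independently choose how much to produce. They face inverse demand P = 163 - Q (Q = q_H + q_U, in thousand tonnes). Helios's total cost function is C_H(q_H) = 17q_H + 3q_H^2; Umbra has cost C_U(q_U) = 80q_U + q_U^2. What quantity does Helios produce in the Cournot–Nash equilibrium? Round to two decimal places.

Helios's profit: π_H = (163 - Q)q_H - (17q_H + 3q_H²). Setting ∂π_H/∂q_H = 0: 146 - 8q_H - (q_U) = 0.
Umbra's profit: π_U = (163 - Q)q_U - (80q_U + q_U²). Setting ∂π_U/∂q_U = 0: 83 - 4q_U - (q_H) = 0.
Best responses: q_H = (146 - q_U)/8, q_U = (83 - q_H)/4.
Substituting one into the other gives q_H = 501/31 and q_U = 518/31.

16.16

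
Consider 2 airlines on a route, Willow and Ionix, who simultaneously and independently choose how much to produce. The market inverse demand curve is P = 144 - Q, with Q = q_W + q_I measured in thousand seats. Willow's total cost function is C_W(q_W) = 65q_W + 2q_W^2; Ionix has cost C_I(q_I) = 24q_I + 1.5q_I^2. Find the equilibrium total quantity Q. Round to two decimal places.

31.59

Willow's profit: π_W = (144 - Q)q_W - (65q_W + 2q_W²). Setting ∂π_W/∂q_W = 0: 79 - 6q_W - (q_I) = 0.
Ionix's profit: π_I = (144 - Q)q_I - (24q_I + (3/2)q_I²). Setting ∂π_I/∂q_I = 0: 120 - 5q_I - (q_W) = 0.
So q_W = (79 - q_I)/6 and q_I = (120 - q_W)/5.
Substituting one into the other gives q_W = 275/29 and q_I = 641/29.
Total output Q = 275/29 + 641/29 = 916/29.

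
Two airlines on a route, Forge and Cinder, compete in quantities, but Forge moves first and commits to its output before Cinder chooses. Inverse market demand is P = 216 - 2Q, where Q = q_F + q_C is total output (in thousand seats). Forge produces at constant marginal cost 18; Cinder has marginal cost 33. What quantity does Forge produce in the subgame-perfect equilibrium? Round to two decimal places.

53.25

The follower Cinder best-responds to any q_F: π_C = (216 - 2Q)q_C - 33q_C.
∂π_C/∂q_C = 183 - 2q_F - 4q_C = 0 gives the reaction function q_C = (183 - 2q_F)/4.
The leader anticipates this reaction. Substituting into P = 216 - 2Q gives P = 249/2 - q_F, so π_F = (249/2 - q_F)q_F - 18q_F.
Leader FOC: 213/2 - 2q_F = 0, so q_F = 213/4.
Then q_C = (183 - 2·(213/4))/4 = 153/8.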